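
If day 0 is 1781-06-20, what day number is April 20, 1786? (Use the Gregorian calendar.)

Jun 20, 1781 → Jun 20, 1782: 365 days.
Jun 20, 1782 → Jun 20, 1783: 365 days.
Jun 20, 1783 → Jun 20, 1784: 366 days (Feb 29, 1784 is in that span).
Jun 20, 1784 → Jun 20, 1785: 365 days.
Jun 20, 1785 → Jul 20, 1785: 30 days (June has 30).
Jul 20, 1785 → Aug 20, 1785: 31 days (July has 31).
Aug 20, 1785 → Sep 20, 1785: 31 days (August has 31).
Sep 20, 1785 → Oct 20, 1785: 30 days (September has 30).
Oct 20, 1785 → Nov 20, 1785: 31 days (October has 31).
Nov 20, 1785 → Dec 20, 1785: 30 days (November has 30).
Dec 20, 1785 → Jan 20, 1786: 31 days (December has 31).
Jan 20, 1786 → Feb 20, 1786: 31 days (January has 31).
Feb 20, 1786 → Mar 20, 1786: 28 days (February has 28).
Mar 20, 1786 → Apr 20, 1786: 31 days.
Total: 1765 days.

1765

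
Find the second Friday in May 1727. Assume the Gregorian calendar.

May 1, 1727 is a Thursday.
The first Friday is therefore May 2 (1 days later).
The second Friday is 2 + 1×7 = May 9.

May 9, 1727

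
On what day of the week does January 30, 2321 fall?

Sunday

Doomsday rule: the anchor day for the 2300s is Wednesday. For year 21: 21÷12 = 1 r 9, and 9÷4 = 2, so 1+9+2 = 12.
Wednesday + 12 ≡ Monday — that's 2321's doomsday.
In January the doomsday date is Jan 3 (2321 is not a leap year).
Jan 30 is 27 days after Jan 3; 27 mod 7 = 6, so Monday + 6 = Sunday.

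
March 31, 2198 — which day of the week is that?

Doomsday rule: the anchor day for the 2100s is Sunday. For year 98: 98÷12 = 8 r 2, and 2÷4 = 0, so 8+2+0 = 10.
Sunday + 10 ≡ Wednesday — that's 2198's doomsday.
In March the doomsday date is Mar 14.
Mar 31 is 17 days after Mar 14; 17 mod 7 = 3, so Wednesday + 3 = Saturday.

Saturday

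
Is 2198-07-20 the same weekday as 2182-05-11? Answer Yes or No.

From May 11, 2182 to Jul 20, 2198 is 5914 days.
5914 mod 7 = 6, so they are different weekdays.
(May 11, 2182 is a Saturday; Jul 20, 2198 is a Friday.)

No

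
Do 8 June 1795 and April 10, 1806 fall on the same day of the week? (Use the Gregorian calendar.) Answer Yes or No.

No

From Jun 8, 1795 to Apr 10, 1806 is 3958 days.
3958 mod 7 = 3, so they are different weekdays.
(Jun 8, 1795 is a Monday; Apr 10, 1806 is a Thursday.)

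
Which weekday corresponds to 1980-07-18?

Doomsday rule: the anchor day for the 1900s is Wednesday. For year 80: 80÷12 = 6 r 8, and 8÷4 = 2, so 6+8+2 = 16.
Wednesday + 16 ≡ Friday — that's 1980's doomsday.
In July the doomsday date is Jul 11.
Jul 18 is 7 days after Jul 11; 7 mod 7 = 0, so Friday + 0 = Friday.

Friday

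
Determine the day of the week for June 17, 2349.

Doomsday rule: the anchor day for the 2300s is Wednesday. For year 49: 49÷12 = 4 r 1, and 1÷4 = 0, so 4+1+0 = 5.
Wednesday + 5 ≡ Monday — that's 2349's doomsday.
In June the doomsday date is Jun 6.
Jun 17 is 11 days after Jun 6; 11 mod 7 = 4, so Monday + 4 = Friday.

Friday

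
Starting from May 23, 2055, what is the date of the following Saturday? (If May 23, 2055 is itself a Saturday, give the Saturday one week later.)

May 23, 2055 is a Sunday.
From Sunday to the next Saturday is 6 days.
May 23, 2055 + 6 = May 29, 2055.

May 29, 2055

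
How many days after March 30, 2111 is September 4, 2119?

3080

Mar 30, 2111 → Mar 30, 2112: 366 days (Feb 29, 2112 is in that span).
Mar 30, 2112 → Mar 30, 2113: 365 days.
Mar 30, 2113 → Mar 30, 2114: 365 days.
Mar 30, 2114 → Mar 30, 2115: 365 days.
Mar 30, 2115 → Mar 30, 2116: 366 days (Feb 29, 2116 is in that span).
Mar 30, 2116 → Mar 30, 2117: 365 days.
Mar 30, 2117 → Mar 30, 2118: 365 days.
Mar 30, 2118 → Mar 30, 2119: 365 days.
Mar 30, 2119 → Apr 30, 2119: 31 days (March has 31).
Apr 30, 2119 → May 30, 2119: 30 days (April has 30).
May 30, 2119 → Jun 30, 2119: 31 days (May has 31).
Jun 30, 2119 → Jul 30, 2119: 30 days (June has 30).
Jul 30, 2119 → Aug 30, 2119: 31 days (July has 31).
Aug 30, 2119 → Sep 4, 2119: 5 days.
Total: 3080 days.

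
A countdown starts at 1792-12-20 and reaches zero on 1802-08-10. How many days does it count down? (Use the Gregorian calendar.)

Dec 20, 1792 → Dec 20, 1793: 365 days.
Dec 20, 1793 → Dec 20, 1794: 365 days.
Dec 20, 1794 → Dec 20, 1795: 365 days.
Dec 20, 1795 → Dec 20, 1796: 366 days (Feb 29, 1796 is in that span).
Dec 20, 1796 → Dec 20, 1797: 365 days.
Dec 20, 1797 → Dec 20, 1798: 365 days.
Dec 20, 1798 → Dec 20, 1799: 365 days.
Dec 20, 1799 → Dec 20, 1800: 365 days.
Dec 20, 1800 → Dec 20, 1801: 365 days.
Dec 20, 1801 → Jan 20, 1802: 31 days (December has 31).
Jan 20, 1802 → Feb 20, 1802: 31 days (January has 31).
Feb 20, 1802 → Mar 20, 1802: 28 days (February has 28).
Mar 20, 1802 → Apr 20, 1802: 31 days (March has 31).
Apr 20, 1802 → May 20, 1802: 30 days (April has 30).
May 20, 1802 → Jun 20, 1802: 31 days (May has 31).
Jun 20, 1802 → Jul 20, 1802: 30 days (June has 30).
Jul 20, 1802 → Aug 10, 1802: 21 days.
Total: 3519 days.

3519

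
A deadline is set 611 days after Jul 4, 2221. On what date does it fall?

+365 (one year) → Jul 4, 2222 (246 left).
Jul has 31 days: +28 → Aug 1, 2222 (218 left).
Aug has 31 days: +31 → Sep 1, 2222 (187 left).
Sep has 30 days: +30 → Oct 1, 2222 (157 left).
Oct has 31 days: +31 → Nov 1, 2222 (126 left).
Nov has 30 days: +30 → Dec 1, 2222 (96 left).
Dec has 31 days: +31 → Jan 1, 2223 (65 left).
Jan has 31 days: +31 → Feb 1, 2223 (34 left).
Feb has 28 days: +28 → Mar 1, 2223 (6 left).
+6 → Mar 7, 2223.

March 7, 2223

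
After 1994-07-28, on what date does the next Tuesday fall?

August 2, 1994

Jul 28, 1994 is a Thursday.
From Thursday to the next Tuesday is 5 days.
Jul 28, 1994 + 5 = Aug 2, 1994.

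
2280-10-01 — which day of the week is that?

Doomsday rule: the anchor day for the 2200s is Friday. For year 80: 80÷12 = 6 r 8, and 8÷4 = 2, so 6+8+2 = 16.
Friday + 16 ≡ Sunday — that's 2280's doomsday.
In October the doomsday date is Oct 10.
Oct 1 is 9 days before Oct 10; 9 mod 7 = 2, so Sunday − 2 = Friday.

Friday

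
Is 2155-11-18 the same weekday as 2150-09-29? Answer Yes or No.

Yes

From Sep 29, 2150 to Nov 18, 2155 is 1876 days.
1876 mod 7 = 0, so they are the same weekday.
(Sep 29, 2150 is a Tuesday; Nov 18, 2155 is a Tuesday.)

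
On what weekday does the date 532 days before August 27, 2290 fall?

Wednesday

Aug 27, 2290 is a Wednesday.
532 mod 7 = 0, so 532 days before a Wednesday is Wednesday − 0 = Wednesday.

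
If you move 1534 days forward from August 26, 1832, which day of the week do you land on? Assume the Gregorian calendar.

Monday

Aug 26, 1832 is a Sunday.
1534 mod 7 = 1, so 1534 days after a Sunday is Sunday + 1 = Monday.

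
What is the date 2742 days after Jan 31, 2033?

+365 (one year) → Jan 31, 2034 (2377 left).
+365 (one year) → Jan 31, 2035 (2012 left).
+365 (one year) → Jan 31, 2036 (1647 left).
+366 (one year; includes Feb 29, 2036) → Jan 31, 2037 (1281 left).
+365 (one year) → Jan 31, 2038 (916 left).
+365 (one year) → Jan 31, 2039 (551 left).
+365 (one year) → Jan 31, 2040 (186 left).
Jan has 31 days: +1 → Feb 1, 2040 (185 left).
Feb has 29 days: +29 → Mar 1, 2040 (156 left).
Mar has 31 days: +31 → Apr 1, 2040 (125 left).
Apr has 30 days: +30 → May 1, 2040 (95 left).
May has 31 days: +31 → Jun 1, 2040 (64 left).
Jun has 30 days: +30 → Jul 1, 2040 (34 left).
Jul has 31 days: +31 → Aug 1, 2040 (3 left).
+3 → Aug 4, 2040.

August 4, 2040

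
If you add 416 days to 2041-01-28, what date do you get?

March 20, 2042

+365 (one year) → Jan 28, 2042 (51 left).
Jan has 31 days: +4 → Feb 1, 2042 (47 left).
Feb has 28 days: +28 → Mar 1, 2042 (19 left).
+19 → Mar 20, 2042.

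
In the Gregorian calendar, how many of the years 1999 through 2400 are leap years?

Multiples of 4 in [1999,2400]: 101.
Of those, multiples of 100: 5 (not leap unless ÷400).
Multiples of 400: 2.
Leap years = 101 − 5 + 2 = 98.

98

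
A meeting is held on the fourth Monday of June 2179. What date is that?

June 28, 2179

June 1, 2179 is a Tuesday.
The first Monday is therefore June 7 (6 days later).
The fourth Monday is 7 + 3×7 = June 28.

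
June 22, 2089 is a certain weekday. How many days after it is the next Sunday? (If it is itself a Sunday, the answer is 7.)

Jun 22, 2089 is a Wednesday.
From Wednesday to the next Sunday is 4 days.

4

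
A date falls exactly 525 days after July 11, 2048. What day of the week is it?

First find the weekday of Jul 11, 2048. Doomsday rule: the anchor day for the 2000s is Tuesday. For year 48: 48÷12 = 4 r 0, and 0÷4 = 0, so 4+0+0 = 4.
Tuesday + 4 ≡ Saturday — that's 2048's doomsday.
In July the doomsday date is Jul 11.
Jul 11 is the doomsday itself: Saturday.
525 mod 7 = 0, so 525 days after a Saturday is Saturday + 0 = Saturday.

Saturday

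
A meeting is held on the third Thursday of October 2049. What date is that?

October 1, 2049 is a Friday.
The first Thursday is therefore October 7 (6 days later).
The third Thursday is 7 + 2×7 = October 21.

October 21, 2049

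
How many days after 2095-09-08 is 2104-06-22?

3209

Sep 8, 2095 → Sep 8, 2096: 366 days (Feb 29, 2096 is in that span).
Sep 8, 2096 → Sep 8, 2097: 365 days.
Sep 8, 2097 → Sep 8, 2098: 365 days.
Sep 8, 2098 → Sep 8, 2099: 365 days.
Sep 8, 2099 → Sep 8, 2100: 365 days.
Sep 8, 2100 → Sep 8, 2101: 365 days.
Sep 8, 2101 → Sep 8, 2102: 365 days.
Sep 8, 2102 → Sep 8, 2103: 365 days.
Sep 8, 2103 → Oct 8, 2103: 30 days (September has 30).
Oct 8, 2103 → Nov 8, 2103: 31 days (October has 31).
Nov 8, 2103 → Dec 8, 2103: 30 days (November has 30).
Dec 8, 2103 → Jan 8, 2104: 31 days (December has 31).
Jan 8, 2104 → Feb 8, 2104: 31 days (January has 31).
Feb 8, 2104 → Mar 8, 2104: 29 days (February has 29).
Mar 8, 2104 → Apr 8, 2104: 31 days (March has 31).
Apr 8, 2104 → May 8, 2104: 30 days (April has 30).
May 8, 2104 → Jun 8, 2104: 31 days (May has 31).
Jun 8, 2104 → Jun 22, 2104: 14 days.
Total: 3209 days.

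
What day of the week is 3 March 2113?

Friday

January 1, 2113 is a Sunday.
Jan 1, 2113 → Feb 1, 2113: 31 days (January has 31).
Feb 1, 2113 → Mar 1, 2113: 28 days (February has 28).
Mar 1, 2113 → Mar 3, 2113: 2 days.
Total: 61 days.
61 mod 7 = 5, so Sunday + 5 = Friday.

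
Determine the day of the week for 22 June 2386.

Sunday

Doomsday rule: the anchor day for the 2300s is Wednesday. For year 86: 86÷12 = 7 r 2, and 2÷4 = 0, so 7+2+0 = 9.
Wednesday + 9 ≡ Friday — that's 2386's doomsday.
In June the doomsday date is Jun 6.
Jun 22 is 16 days after Jun 6; 16 mod 7 = 2, so Friday + 2 = Sunday.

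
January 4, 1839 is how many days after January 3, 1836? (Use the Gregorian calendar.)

1097

Jan 3, 1836 → Jan 3, 1837: 366 days (Feb 29, 1836 is in that span).
Jan 3, 1837 → Jan 3, 1838: 365 days.
Jan 3, 1838 → Feb 3, 1838: 31 days (January has 31).
Feb 3, 1838 → Mar 3, 1838: 28 days (February has 28).
Mar 3, 1838 → Apr 3, 1838: 31 days (March has 31).
Apr 3, 1838 → May 3, 1838: 30 days (April has 30).
May 3, 1838 → Jun 3, 1838: 31 days (May has 31).
Jun 3, 1838 → Jul 3, 1838: 30 days (June has 30).
Jul 3, 1838 → Aug 3, 1838: 31 days (July has 31).
Aug 3, 1838 → Sep 3, 1838: 31 days (August has 31).
Sep 3, 1838 → Oct 3, 1838: 30 days (September has 30).
Oct 3, 1838 → Nov 3, 1838: 31 days (October has 31).
Nov 3, 1838 → Dec 3, 1838: 30 days (November has 30).
Dec 3, 1838 → Jan 3, 1839: 31 days (December has 31).
Jan 3, 1839 → Jan 4, 1839: 1 days.
Total: 1097 days.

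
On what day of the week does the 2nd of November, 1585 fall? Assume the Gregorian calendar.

Doomsday rule: the anchor day for the 1500s is Wednesday. For year 85: 85÷12 = 7 r 1, and 1÷4 = 0, so 7+1+0 = 8.
Wednesday + 8 ≡ Thursday — that's 1585's doomsday.
In November the doomsday date is Nov 7.
Nov 2 is 5 days before Nov 7; 5 mod 7 = 5, so Thursday − 5 = Saturday.

Saturday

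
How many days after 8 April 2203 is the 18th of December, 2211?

3176

Apr 8, 2203 → Apr 8, 2204: 366 days (Feb 29, 2204 is in that span).
Apr 8, 2204 → Apr 8, 2205: 365 days.
Apr 8, 2205 → Apr 8, 2206: 365 days.
Apr 8, 2206 → Apr 8, 2207: 365 days.
Apr 8, 2207 → Apr 8, 2208: 366 days (Feb 29, 2208 is in that span).
Apr 8, 2208 → Apr 8, 2209: 365 days.
Apr 8, 2209 → Apr 8, 2210: 365 days.
Apr 8, 2210 → Apr 8, 2211: 365 days.
Apr 8, 2211 → May 8, 2211: 30 days (April has 30).
May 8, 2211 → Jun 8, 2211: 31 days (May has 31).
Jun 8, 2211 → Jul 8, 2211: 30 days (June has 30).
Jul 8, 2211 → Aug 8, 2211: 31 days (July has 31).
Aug 8, 2211 → Sep 8, 2211: 31 days (August has 31).
Sep 8, 2211 → Oct 8, 2211: 30 days (September has 30).
Oct 8, 2211 → Nov 8, 2211: 31 days (October has 31).
Nov 8, 2211 → Dec 8, 2211: 30 days (November has 30).
Dec 8, 2211 → Dec 18, 2211: 10 days.
Total: 3176 days.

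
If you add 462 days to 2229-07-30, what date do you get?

+365 (one year) → Jul 30, 2230 (97 left).
Jul has 31 days: +2 → Aug 1, 2230 (95 left).
Aug has 31 days: +31 → Sep 1, 2230 (64 left).
Sep has 30 days: +30 → Oct 1, 2230 (34 left).
Oct has 31 days: +31 → Nov 1, 2230 (3 left).
+3 → Nov 4, 2230.

November 4, 2230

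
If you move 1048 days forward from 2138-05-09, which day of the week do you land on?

First find the weekday of May 9, 2138. Doomsday rule: the anchor day for the 2100s is Sunday. For year 38: 38÷12 = 3 r 2, and 2÷4 = 0, so 3+2+0 = 5.
Sunday + 5 ≡ Friday — that's 2138's doomsday.
In May the doomsday date is May 9.
May 9 is the doomsday itself: Friday.
1048 mod 7 = 5, so 1048 days after a Friday is Friday + 5 = Wednesday.

Wednesday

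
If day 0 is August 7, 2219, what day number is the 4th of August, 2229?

Aug 7, 2219 → Aug 7, 2220: 366 days (Feb 29, 2220 is in that span).
Aug 7, 2220 → Aug 7, 2221: 365 days.
Aug 7, 2221 → Aug 7, 2222: 365 days.
Aug 7, 2222 → Aug 7, 2223: 365 days.
Aug 7, 2223 → Aug 7, 2224: 366 days (Feb 29, 2224 is in that span).
Aug 7, 2224 → Aug 7, 2225: 365 days.
Aug 7, 2225 → Aug 7, 2226: 365 days.
Aug 7, 2226 → Aug 7, 2227: 365 days.
Aug 7, 2227 → Aug 7, 2228: 366 days (Feb 29, 2228 is in that span).
Aug 7, 2228 → Sep 7, 2228: 31 days (August has 31).
Sep 7, 2228 → Oct 7, 2228: 30 days (September has 30).
Oct 7, 2228 → Nov 7, 2228: 31 days (October has 31).
Nov 7, 2228 → Dec 7, 2228: 30 days (November has 30).
Dec 7, 2228 → Jan 7, 2229: 31 days (December has 31).
Jan 7, 2229 → Feb 7, 2229: 31 days (January has 31).
Feb 7, 2229 → Mar 7, 2229: 28 days (February has 28).
Mar 7, 2229 → Apr 7, 2229: 31 days (March has 31).
Apr 7, 2229 → May 7, 2229: 30 days (April has 30).
May 7, 2229 → Jun 7, 2229: 31 days (May has 31).
Jun 7, 2229 → Jul 7, 2229: 30 days (June has 30).
Jul 7, 2229 → Aug 4, 2229: 28 days.
Total: 3650 days.

3650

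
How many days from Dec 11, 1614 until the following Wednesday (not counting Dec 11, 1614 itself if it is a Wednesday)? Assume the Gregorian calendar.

Dec 11, 1614 is a Thursday.
From Thursday to the next Wednesday is 6 days.

6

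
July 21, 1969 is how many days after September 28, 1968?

Sep 28, 1968 → Oct 28, 1968: 30 days (September has 30).
Oct 28, 1968 → Nov 28, 1968: 31 days (October has 31).
Nov 28, 1968 → Dec 28, 1968: 30 days (November has 30).
Dec 28, 1968 → Jan 28, 1969: 31 days (December has 31).
Jan 28, 1969 → Feb 28, 1969: 31 days (January has 31).
Feb 28, 1969 → Mar 28, 1969: 28 days (February has 28).
Mar 28, 1969 → Apr 28, 1969: 31 days (March has 31).
Apr 28, 1969 → May 28, 1969: 30 days (April has 30).
May 28, 1969 → Jun 28, 1969: 31 days (May has 31).
Jun 28, 1969 → Jul 21, 1969: 23 days.
Total: 296 days.

296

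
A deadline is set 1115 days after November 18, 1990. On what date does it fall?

December 7, 1993

+365 (one year) → Nov 18, 1991 (750 left).
+366 (one year; includes Feb 29, 1992) → Nov 18, 1992 (384 left).
Nov has 30 days: +13 → Dec 1, 1992 (371 left).
Dec has 31 days: +31 → Jan 1, 1993 (340 left).
Jan has 31 days: +31 → Feb 1, 1993 (309 left).
Feb has 28 days: +28 → Mar 1, 1993 (281 left).
Mar has 31 days: +31 → Apr 1, 1993 (250 left).
Apr has 30 days: +30 → May 1, 1993 (220 left).
May has 31 days: +31 → Jun 1, 1993 (189 left).
Jun has 30 days: +30 → Jul 1, 1993 (159 left).
Jul has 31 days: +31 → Aug 1, 1993 (128 left).
Aug has 31 days: +31 → Sep 1, 1993 (97 left).
Sep has 30 days: +30 → Oct 1, 1993 (67 left).
Oct has 31 days: +31 → Nov 1, 1993 (36 left).
Nov has 30 days: +30 → Dec 1, 1993 (6 left).
+6 → Dec 7, 1993.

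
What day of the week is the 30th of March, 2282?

Doomsday rule: the anchor day for the 2200s is Friday. For year 82: 82÷12 = 6 r 10, and 10÷4 = 2, so 6+10+2 = 18.
Friday + 18 ≡ Tuesday — that's 2282's doomsday.
In March the doomsday date is Mar 14.
Mar 30 is 16 days after Mar 14; 16 mod 7 = 2, so Tuesday + 2 = Thursday.

Thursday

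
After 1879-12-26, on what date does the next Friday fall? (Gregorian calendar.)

Dec 26, 1879 is a Friday.
From Friday to the next Friday is 7 days.
Dec 26, 1879 + 7 = Jan 2, 1880.

January 2, 1880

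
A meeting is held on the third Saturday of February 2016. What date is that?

February 1, 2016 is a Monday.
The first Saturday is therefore February 6 (5 days later).
The third Saturday is 6 + 2×7 = February 20.

February 20, 2016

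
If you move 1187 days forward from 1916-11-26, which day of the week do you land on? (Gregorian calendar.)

First find the weekday of Nov 26, 1916. Doomsday rule: the anchor day for the 1900s is Wednesday. For year 16: 16÷12 = 1 r 4, and 4÷4 = 1, so 1+4+1 = 6.
Wednesday + 6 ≡ Tuesday — that's 1916's doomsday.
In November the doomsday date is Nov 7.
Nov 26 is 19 days after Nov 7; 19 mod 7 = 5, so Tuesday + 5 = Sunday.
1187 mod 7 = 4, so 1187 days after a Sunday is Sunday + 4 = Thursday.

Thursday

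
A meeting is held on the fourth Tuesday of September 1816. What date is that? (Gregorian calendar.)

September 24, 1816

September 1, 1816 is a Sunday.
The first Tuesday is therefore September 3 (2 days later).
The fourth Tuesday is 3 + 3×7 = September 24.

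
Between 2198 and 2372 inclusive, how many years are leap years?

Multiples of 4 in [2198,2372]: 44.
Of those, multiples of 100: 2 (not leap unless ÷400).
Multiples of 400: 0.
Leap years = 44 − 2 + 0 = 42.

42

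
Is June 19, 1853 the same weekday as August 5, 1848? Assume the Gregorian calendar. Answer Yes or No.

From Aug 5, 1848 to Jun 19, 1853 is 1779 days.
1779 mod 7 = 1, so they are different weekdays.
(Aug 5, 1848 is a Saturday; Jun 19, 1853 is a Sunday.)

No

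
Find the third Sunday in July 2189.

July 19, 2189

July 1, 2189 is a Wednesday.
The first Sunday is therefore July 5 (4 days later).
The third Sunday is 5 + 2×7 = July 19.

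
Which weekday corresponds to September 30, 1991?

Monday

January 1, 1991 is a Tuesday.
Jan 1, 1991 → Feb 1, 1991: 31 days (January has 31).
Feb 1, 1991 → Mar 1, 1991: 28 days (February has 28).
Mar 1, 1991 → Apr 1, 1991: 31 days (March has 31).
Apr 1, 1991 → May 1, 1991: 30 days (April has 30).
May 1, 1991 → Jun 1, 1991: 31 days (May has 31).
Jun 1, 1991 → Jul 1, 1991: 30 days (June has 30).
Jul 1, 1991 → Aug 1, 1991: 31 days (July has 31).
Aug 1, 1991 → Sep 1, 1991: 31 days (August has 31).
Sep 1, 1991 → Sep 30, 1991: 29 days.
Total: 272 days.
272 mod 7 = 6, so Tuesday + 6 = Monday.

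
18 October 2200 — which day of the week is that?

Saturday

January 1, 2200 is a Wednesday.
Jan 1, 2200 → Feb 1, 2200: 31 days (January has 31).
Feb 1, 2200 → Mar 1, 2200: 28 days (February has 28).
Mar 1, 2200 → Apr 1, 2200: 31 days (March has 31).
Apr 1, 2200 → May 1, 2200: 30 days (April has 30).
May 1, 2200 → Jun 1, 2200: 31 days (May has 31).
Jun 1, 2200 → Jul 1, 2200: 30 days (June has 30).
Jul 1, 2200 → Aug 1, 2200: 31 days (July has 31).
Aug 1, 2200 → Sep 1, 2200: 31 days (August has 31).
Sep 1, 2200 → Oct 1, 2200: 30 days (September has 30).
Oct 1, 2200 → Oct 18, 2200: 17 days.
Total: 290 days.
290 mod 7 = 3, so Wednesday + 3 = Saturday.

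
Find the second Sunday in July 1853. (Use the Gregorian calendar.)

July 10, 1853

July 1, 1853 is a Friday.
The first Sunday is therefore July 3 (2 days later).
The second Sunday is 3 + 1×7 = July 10.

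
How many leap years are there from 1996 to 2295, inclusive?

Multiples of 4 in [1996,2295]: 75.
Of those, multiples of 100: 3 (not leap unless ÷400).
Multiples of 400: 1.
Leap years = 75 − 3 + 1 = 73.

73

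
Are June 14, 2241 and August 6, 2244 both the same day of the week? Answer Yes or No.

From Jun 14, 2241 to Aug 6, 2244 is 1149 days.
1149 mod 7 = 1, so they are different weekdays.
(Jun 14, 2241 is a Monday; Aug 6, 2244 is a Tuesday.)

No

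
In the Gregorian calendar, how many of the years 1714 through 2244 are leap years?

Multiples of 4 in [1714,2244]: 133.
Of those, multiples of 100: 5 (not leap unless ÷400).
Multiples of 400: 1.
Leap years = 133 − 5 + 1 = 129.

129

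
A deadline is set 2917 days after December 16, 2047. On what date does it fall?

December 11, 2055

+366 (one year; includes Feb 29, 2048) → Dec 16, 2048 (2551 left).
+365 (one year) → Dec 16, 2049 (2186 left).
+365 (one year) → Dec 16, 2050 (1821 left).
+365 (one year) → Dec 16, 2051 (1456 left).
+366 (one year; includes Feb 29, 2052) → Dec 16, 2052 (1090 left).
+365 (one year) → Dec 16, 2053 (725 left).
+365 (one year) → Dec 16, 2054 (360 left).
Dec has 31 days: +16 → Jan 1, 2055 (344 left).
Jan has 31 days: +31 → Feb 1, 2055 (313 left).
Feb has 28 days: +28 → Mar 1, 2055 (285 left).
Mar has 31 days: +31 → Apr 1, 2055 (254 left).
Apr has 30 days: +30 → May 1, 2055 (224 left).
May has 31 days: +31 → Jun 1, 2055 (193 left).
Jun has 30 days: +30 → Jul 1, 2055 (163 left).
Jul has 31 days: +31 → Aug 1, 2055 (132 left).
Aug has 31 days: +31 → Sep 1, 2055 (101 left).
Sep has 30 days: +30 → Oct 1, 2055 (71 left).
Oct has 31 days: +31 → Nov 1, 2055 (40 left).
Nov has 30 days: +30 → Dec 1, 2055 (10 left).
+10 → Dec 11, 2055.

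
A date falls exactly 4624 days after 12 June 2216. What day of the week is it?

Sunday

Jun 12, 2216 is a Wednesday.
4624 mod 7 = 4, so 4624 days after a Wednesday is Wednesday + 4 = Sunday.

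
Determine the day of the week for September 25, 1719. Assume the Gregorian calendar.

Monday

Doomsday rule: the anchor day for the 1700s is Sunday. For year 19: 19÷12 = 1 r 7, and 7÷4 = 1, so 1+7+1 = 9.
Sunday + 9 ≡ Tuesday — that's 1719's doomsday.
In September the doomsday date is Sep 5.
Sep 25 is 20 days after Sep 5; 20 mod 7 = 6, so Tuesday + 6 = Monday.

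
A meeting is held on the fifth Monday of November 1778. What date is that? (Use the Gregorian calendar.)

November 30, 1778

November 1, 1778 is a Sunday.
The first Monday is therefore November 2 (1 days later).
The fifth Monday is 2 + 4×7 = November 30.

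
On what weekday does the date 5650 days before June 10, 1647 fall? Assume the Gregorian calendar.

Sunday

First find the weekday of Jun 10, 1647. Doomsday rule: the anchor day for the 1600s is Tuesday. For year 47: 47÷12 = 3 r 11, and 11÷4 = 2, so 3+11+2 = 16.
Tuesday + 16 ≡ Thursday — that's 1647's doomsday.
In June the doomsday date is Jun 6.
Jun 10 is 4 days after Jun 6; 4 mod 7 = 4, so Thursday + 4 = Monday.
5650 mod 7 = 1, so 5650 days before a Monday is Monday − 1 = Sunday.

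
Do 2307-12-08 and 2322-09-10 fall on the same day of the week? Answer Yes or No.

Yes

From Dec 8, 2307 to Sep 10, 2322 is 5390 days.
5390 mod 7 = 0, so they are the same weekday.
(Dec 8, 2307 is a Sunday; Sep 10, 2322 is a Sunday.)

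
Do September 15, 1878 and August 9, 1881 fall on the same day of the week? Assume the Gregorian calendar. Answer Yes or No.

No

From Sep 15, 1878 to Aug 9, 1881 is 1059 days.
1059 mod 7 = 2, so they are different weekdays.
(Sep 15, 1878 is a Sunday; Aug 9, 1881 is a Tuesday.)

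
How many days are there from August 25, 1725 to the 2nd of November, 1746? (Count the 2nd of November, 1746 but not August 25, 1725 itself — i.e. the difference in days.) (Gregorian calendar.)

7739

Aug 25, 1725 → Aug 25, 1726: 365 days.
Aug 25, 1726 → Aug 25, 1727: 365 days.
Aug 25, 1727 → Aug 25, 1728: 366 days (Feb 29, 1728 is in that span).
Aug 25, 1728 → Aug 25, 1729: 365 days.
Aug 25, 1729 → Aug 25, 1730: 365 days.
Aug 25, 1730 → Aug 25, 1731: 365 days.
Aug 25, 1731 → Aug 25, 1732: 366 days (Feb 29, 1732 is in that span).
Aug 25, 1732 → Aug 25, 1733: 365 days.
Aug 25, 1733 → Aug 25, 1734: 365 days.
Aug 25, 1734 → Aug 25, 1735: 365 days.
Aug 25, 1735 → Aug 25, 1736: 366 days (Feb 29, 1736 is in that span).
Aug 25, 1736 → Aug 25, 1737: 365 days.
Aug 25, 1737 → Aug 25, 1738: 365 days.
Aug 25, 1738 → Aug 25, 1739: 365 days.
Aug 25, 1739 → Aug 25, 1740: 366 days (Feb 29, 1740 is in that span).
Aug 25, 1740 → Aug 25, 1741: 365 days.
Aug 25, 1741 → Aug 25, 1742: 365 days.
Aug 25, 1742 → Aug 25, 1743: 365 days.
Aug 25, 1743 → Aug 25, 1744: 366 days (Feb 29, 1744 is in that span).
Aug 25, 1744 → Aug 25, 1745: 365 days.
Aug 25, 1745 → Aug 25, 1746: 365 days.
Aug 25, 1746 → Sep 25, 1746: 31 days (August has 31).
Sep 25, 1746 → Oct 25, 1746: 30 days (September has 30).
Oct 25, 1746 → Nov 2, 1746: 8 days.
Total: 7739 days.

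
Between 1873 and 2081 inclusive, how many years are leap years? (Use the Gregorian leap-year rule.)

Multiples of 4 in [1873,2081]: 52.
Of those, multiples of 100: 2 (not leap unless ÷400).
Multiples of 400: 1.
Leap years = 52 − 2 + 1 = 51.

51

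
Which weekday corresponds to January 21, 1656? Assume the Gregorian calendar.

Doomsday rule: the anchor day for the 1600s is Tuesday. For year 56: 56÷12 = 4 r 8, and 8÷4 = 2, so 4+8+2 = 14.
Tuesday + 14 ≡ Tuesday — that's 1656's doomsday.
In January the doomsday date is Jan 4 (1656 is a leap year (divisible by 4)).
Jan 21 is 17 days after Jan 4; 17 mod 7 = 3, so Tuesday + 3 = Friday.

Friday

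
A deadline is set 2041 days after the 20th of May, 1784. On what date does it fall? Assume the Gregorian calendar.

December 21, 1789

+365 (one year) → May 20, 1785 (1676 left).
+365 (one year) → May 20, 1786 (1311 left).
+365 (one year) → May 20, 1787 (946 left).
+366 (one year; includes Feb 29, 1788) → May 20, 1788 (580 left).
+365 (one year) → May 20, 1789 (215 left).
May has 31 days: +12 → Jun 1, 1789 (203 left).
Jun has 30 days: +30 → Jul 1, 1789 (173 left).
Jul has 31 days: +31 → Aug 1, 1789 (142 left).
Aug has 31 days: +31 → Sep 1, 1789 (111 left).
Sep has 30 days: +30 → Oct 1, 1789 (81 left).
Oct has 31 days: +31 → Nov 1, 1789 (50 left).
Nov has 30 days: +30 → Dec 1, 1789 (20 left).
+20 → Dec 21, 1789.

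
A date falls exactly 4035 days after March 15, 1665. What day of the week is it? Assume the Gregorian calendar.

Wednesday

Mar 15, 1665 is a Sunday.
4035 mod 7 = 3, so 4035 days after a Sunday is Sunday + 3 = Wednesday.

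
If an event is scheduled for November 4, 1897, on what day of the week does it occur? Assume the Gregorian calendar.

Thursday

Doomsday rule: the anchor day for the 1800s is Friday. For year 97: 97÷12 = 8 r 1, and 1÷4 = 0, so 8+1+0 = 9.
Friday + 9 ≡ Sunday — that's 1897's doomsday.
In November the doomsday date is Nov 7.
Nov 4 is 3 days before Nov 7; 3 mod 7 = 3, so Sunday − 3 = Thursday.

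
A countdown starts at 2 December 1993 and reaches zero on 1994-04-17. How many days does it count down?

136

Dec 2, 1993 → Jan 2, 1994: 31 days (December has 31).
Jan 2, 1994 → Feb 2, 1994: 31 days (January has 31).
Feb 2, 1994 → Mar 2, 1994: 28 days (February has 28).
Mar 2, 1994 → Apr 2, 1994: 31 days (March has 31).
Apr 2, 1994 → Apr 17, 1994: 15 days.
Total: 136 days.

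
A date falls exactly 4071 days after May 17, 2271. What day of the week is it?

May 17, 2271 is a Wednesday.
4071 mod 7 = 4, so 4071 days after a Wednesday is Wednesday + 4 = Sunday.

Sunday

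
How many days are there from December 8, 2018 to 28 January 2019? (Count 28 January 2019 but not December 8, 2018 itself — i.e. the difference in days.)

Dec 8, 2018 → Jan 8, 2019: 31 days (December has 31).
Jan 8, 2019 → Jan 28, 2019: 20 days.
Total: 51 days.

51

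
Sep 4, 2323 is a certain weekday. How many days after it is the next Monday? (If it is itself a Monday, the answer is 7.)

6

Sep 4, 2323 is a Tuesday.
From Tuesday to the next Monday is 6 days.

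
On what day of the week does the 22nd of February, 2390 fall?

Thursday

Doomsday rule: the anchor day for the 2300s is Wednesday. For year 90: 90÷12 = 7 r 6, and 6÷4 = 1, so 7+6+1 = 14.
Wednesday + 14 ≡ Wednesday — that's 2390's doomsday.
In February the doomsday date is Feb 28 (2390 is not a leap year).
Feb 22 is 6 days before Feb 28; 6 mod 7 = 6, so Wednesday − 6 = Thursday.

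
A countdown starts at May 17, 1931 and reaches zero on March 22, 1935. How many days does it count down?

1405

May 17, 1931 → May 17, 1932: 366 days (Feb 29, 1932 is in that span).
May 17, 1932 → May 17, 1933: 365 days.
May 17, 1933 → May 17, 1934: 365 days.
May 17, 1934 → Jun 17, 1934: 31 days (May has 31).
Jun 17, 1934 → Jul 17, 1934: 30 days (June has 30).
Jul 17, 1934 → Aug 17, 1934: 31 days (July has 31).
Aug 17, 1934 → Sep 17, 1934: 31 days (August has 31).
Sep 17, 1934 → Oct 17, 1934: 30 days (September has 30).
Oct 17, 1934 → Nov 17, 1934: 31 days (October has 31).
Nov 17, 1934 → Dec 17, 1934: 30 days (November has 30).
Dec 17, 1934 → Jan 17, 1935: 31 days (December has 31).
Jan 17, 1935 → Feb 17, 1935: 31 days (January has 31).
Feb 17, 1935 → Mar 17, 1935: 28 days (February has 28).
Mar 17, 1935 → Mar 22, 1935: 5 days.
Total: 1405 days.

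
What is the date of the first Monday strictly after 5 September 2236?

September 12, 2236

Sep 5, 2236 is a Monday.
From Monday to the next Monday is 7 days.
Sep 5, 2236 + 7 = Sep 12, 2236.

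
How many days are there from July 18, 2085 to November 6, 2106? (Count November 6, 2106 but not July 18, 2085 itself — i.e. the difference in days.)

7780

Jul 18, 2085 → Jul 18, 2086: 365 days.
Jul 18, 2086 → Jul 18, 2087: 365 days.
Jul 18, 2087 → Jul 18, 2088: 366 days (Feb 29, 2088 is in that span).
Jul 18, 2088 → Jul 18, 2089: 365 days.
Jul 18, 2089 → Jul 18, 2090: 365 days.
Jul 18, 2090 → Jul 18, 2091: 365 days.
Jul 18, 2091 → Jul 18, 2092: 366 days (Feb 29, 2092 is in that span).
Jul 18, 2092 → Jul 18, 2093: 365 days.
Jul 18, 2093 → Jul 18, 2094: 365 days.
Jul 18, 2094 → Jul 18, 2095: 365 days.
Jul 18, 2095 → Jul 18, 2096: 366 days (Feb 29, 2096 is in that span).
Jul 18, 2096 → Jul 18, 2097: 365 days.
Jul 18, 2097 → Jul 18, 2098: 365 days.
Jul 18, 2098 → Jul 18, 2099: 365 days.
Jul 18, 2099 → Jul 18, 2100: 365 days.
Jul 18, 2100 → Jul 18, 2101: 365 days.
Jul 18, 2101 → Jul 18, 2102: 365 days.
Jul 18, 2102 → Jul 18, 2103: 365 days.
Jul 18, 2103 → Jul 18, 2104: 366 days (Feb 29, 2104 is in that span).
Jul 18, 2104 → Jul 18, 2105: 365 days.
Jul 18, 2105 → Jul 18, 2106: 365 days.
Jul 18, 2106 → Aug 18, 2106: 31 days (July has 31).
Aug 18, 2106 → Sep 18, 2106: 31 days (August has 31).
Sep 18, 2106 → Oct 18, 2106: 30 days (September has 30).
Oct 18, 2106 → Nov 6, 2106: 19 days.
Total: 7780 days.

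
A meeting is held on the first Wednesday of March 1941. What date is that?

March 5, 1941

March 1, 1941 is a Saturday.
The first Wednesday is therefore March 5 (4 days later).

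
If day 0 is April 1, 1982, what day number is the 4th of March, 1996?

5086

Apr 1, 1982 → Apr 1, 1983: 365 days.
Apr 1, 1983 → Apr 1, 1984: 366 days (Feb 29, 1984 is in that span).
Apr 1, 1984 → Apr 1, 1985: 365 days.
Apr 1, 1985 → Apr 1, 1986: 365 days.
Apr 1, 1986 → Apr 1, 1987: 365 days.
Apr 1, 1987 → Apr 1, 1988: 366 days (Feb 29, 1988 is in that span).
Apr 1, 1988 → Apr 1, 1989: 365 days.
Apr 1, 1989 → Apr 1, 1990: 365 days.
Apr 1, 1990 → Apr 1, 1991: 365 days.
Apr 1, 1991 → Apr 1, 1992: 366 days (Feb 29, 1992 is in that span).
Apr 1, 1992 → Apr 1, 1993: 365 days.
Apr 1, 1993 → Apr 1, 1994: 365 days.
Apr 1, 1994 → Apr 1, 1995: 365 days.
Apr 1, 1995 → May 1, 1995: 30 days (April has 30).
May 1, 1995 → Jun 1, 1995: 31 days (May has 31).
Jun 1, 1995 → Jul 1, 1995: 30 days (June has 30).
Jul 1, 1995 → Aug 1, 1995: 31 days (July has 31).
Aug 1, 1995 → Sep 1, 1995: 31 days (August has 31).
Sep 1, 1995 → Oct 1, 1995: 30 days (September has 30).
Oct 1, 1995 → Nov 1, 1995: 31 days (October has 31).
Nov 1, 1995 → Dec 1, 1995: 30 days (November has 30).
Dec 1, 1995 → Jan 1, 1996: 31 days (December has 31).
Jan 1, 1996 → Feb 1, 1996: 31 days (January has 31).
Feb 1, 1996 → Mar 1, 1996: 29 days (February has 29).
Mar 1, 1996 → Mar 4, 1996: 3 days.
Total: 5086 days.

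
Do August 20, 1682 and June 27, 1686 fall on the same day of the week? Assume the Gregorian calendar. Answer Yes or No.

From Aug 20, 1682 to Jun 27, 1686 is 1407 days.
1407 mod 7 = 0, so they are the same weekday.
(Aug 20, 1682 is a Thursday; Jun 27, 1686 is a Thursday.)

Yes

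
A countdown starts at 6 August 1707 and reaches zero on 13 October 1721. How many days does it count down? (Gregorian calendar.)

Aug 6, 1707 → Aug 6, 1708: 366 days (Feb 29, 1708 is in that span).
Aug 6, 1708 → Aug 6, 1709: 365 days.
Aug 6, 1709 → Aug 6, 1710: 365 days.
Aug 6, 1710 → Aug 6, 1711: 365 days.
Aug 6, 1711 → Aug 6, 1712: 366 days (Feb 29, 1712 is in that span).
Aug 6, 1712 → Aug 6, 1713: 365 days.
Aug 6, 1713 → Aug 6, 1714: 365 days.
Aug 6, 1714 → Aug 6, 1715: 365 days.
Aug 6, 1715 → Aug 6, 1716: 366 days (Feb 29, 1716 is in that span).
Aug 6, 1716 → Aug 6, 1717: 365 days.
Aug 6, 1717 → Aug 6, 1718: 365 days.
Aug 6, 1718 → Aug 6, 1719: 365 days.
Aug 6, 1719 → Aug 6, 1720: 366 days (Feb 29, 1720 is in that span).
Aug 6, 1720 → Aug 6, 1721: 365 days.
Aug 6, 1721 → Sep 6, 1721: 31 days (August has 31).
Sep 6, 1721 → Oct 6, 1721: 30 days (September has 30).
Oct 6, 1721 → Oct 13, 1721: 7 days.
Total: 5182 days.

5182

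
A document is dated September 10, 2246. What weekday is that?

Doomsday rule: the anchor day for the 2200s is Friday. For year 46: 46÷12 = 3 r 10, and 10÷4 = 2, so 3+10+2 = 15.
Friday + 15 ≡ Saturday — that's 2246's doomsday.
In September the doomsday date is Sep 5.
Sep 10 is 5 days after Sep 5; 5 mod 7 = 5, so Saturday + 5 = Thursday.

Thursday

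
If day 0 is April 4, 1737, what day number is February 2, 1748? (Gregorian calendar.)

Apr 4, 1737 → Apr 4, 1738: 365 days.
Apr 4, 1738 → Apr 4, 1739: 365 days.
Apr 4, 1739 → Apr 4, 1740: 366 days (Feb 29, 1740 is in that span).
Apr 4, 1740 → Apr 4, 1741: 365 days.
Apr 4, 1741 → Apr 4, 1742: 365 days.
Apr 4, 1742 → Apr 4, 1743: 365 days.
Apr 4, 1743 → Apr 4, 1744: 366 days (Feb 29, 1744 is in that span).
Apr 4, 1744 → Apr 4, 1745: 365 days.
Apr 4, 1745 → Apr 4, 1746: 365 days.
Apr 4, 1746 → Apr 4, 1747: 365 days.
Apr 4, 1747 → May 4, 1747: 30 days (April has 30).
May 4, 1747 → Jun 4, 1747: 31 days (May has 31).
Jun 4, 1747 → Jul 4, 1747: 30 days (June has 30).
Jul 4, 1747 → Aug 4, 1747: 31 days (July has 31).
Aug 4, 1747 → Sep 4, 1747: 31 days (August has 31).
Sep 4, 1747 → Oct 4, 1747: 30 days (September has 30).
Oct 4, 1747 → Nov 4, 1747: 31 days (October has 31).
Nov 4, 1747 → Dec 4, 1747: 30 days (November has 30).
Dec 4, 1747 → Jan 4, 1748: 31 days (December has 31).
Jan 4, 1748 → Feb 2, 1748: 29 days.
Total: 3956 days.

3956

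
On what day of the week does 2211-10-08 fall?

Tuesday

January 1, 2211 is a Tuesday.
Jan 1, 2211 → Feb 1, 2211: 31 days (January has 31).
Feb 1, 2211 → Mar 1, 2211: 28 days (February has 28).
Mar 1, 2211 → Apr 1, 2211: 31 days (March has 31).
Apr 1, 2211 → May 1, 2211: 30 days (April has 30).
May 1, 2211 → Jun 1, 2211: 31 days (May has 31).
Jun 1, 2211 → Jul 1, 2211: 30 days (June has 30).
Jul 1, 2211 → Aug 1, 2211: 31 days (July has 31).
Aug 1, 2211 → Sep 1, 2211: 31 days (August has 31).
Sep 1, 2211 → Oct 1, 2211: 30 days (September has 30).
Oct 1, 2211 → Oct 8, 2211: 7 days.
Total: 280 days.
280 mod 7 = 0, so Tuesday + 0 = Tuesday.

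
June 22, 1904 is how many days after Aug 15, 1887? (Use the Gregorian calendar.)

Aug 15, 1887 → Aug 15, 1888: 366 days (Feb 29, 1888 is in that span).
Aug 15, 1888 → Aug 15, 1889: 365 days.
Aug 15, 1889 → Aug 15, 1890: 365 days.
Aug 15, 1890 → Aug 15, 1891: 365 days.
Aug 15, 1891 → Aug 15, 1892: 366 days (Feb 29, 1892 is in that span).
Aug 15, 1892 → Aug 15, 1893: 365 days.
Aug 15, 1893 → Aug 15, 1894: 365 days.
Aug 15, 1894 → Aug 15, 1895: 365 days.
Aug 15, 1895 → Aug 15, 1896: 366 days (Feb 29, 1896 is in that span).
Aug 15, 1896 → Aug 15, 1897: 365 days.
Aug 15, 1897 → Aug 15, 1898: 365 days.
Aug 15, 1898 → Aug 15, 1899: 365 days.
Aug 15, 1899 → Aug 15, 1900: 365 days.
Aug 15, 1900 → Aug 15, 1901: 365 days.
Aug 15, 1901 → Aug 15, 1902: 365 days.
Aug 15, 1902 → Aug 15, 1903: 365 days.
Aug 15, 1903 → Sep 15, 1903: 31 days (August has 31).
Sep 15, 1903 → Oct 15, 1903: 30 days (September has 30).
Oct 15, 1903 → Nov 15, 1903: 31 days (October has 31).
Nov 15, 1903 → Dec 15, 1903: 30 days (November has 30).
Dec 15, 1903 → Jan 15, 1904: 31 days (December has 31).
Jan 15, 1904 → Feb 15, 1904: 31 days (January has 31).
Feb 15, 1904 → Mar 15, 1904: 29 days (February has 29).
Mar 15, 1904 → Apr 15, 1904: 31 days (March has 31).
Apr 15, 1904 → May 15, 1904: 30 days (April has 30).
May 15, 1904 → Jun 15, 1904: 31 days (May has 31).
Jun 15, 1904 → Jun 22, 1904: 7 days.
Total: 6155 days.

6155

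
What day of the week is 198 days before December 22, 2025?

First find the weekday of Dec 22, 2025. Doomsday rule: the anchor day for the 2000s is Tuesday. For year 25: 25÷12 = 2 r 1, and 1÷4 = 0, so 2+1+0 = 3.
Tuesday + 3 ≡ Friday — that's 2025's doomsday.
In December the doomsday date is Dec 12.
Dec 22 is 10 days after Dec 12; 10 mod 7 = 3, so Friday + 3 = Monday.
198 mod 7 = 2, so 198 days before a Monday is Monday − 2 = Saturday.

Saturday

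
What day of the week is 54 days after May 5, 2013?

First find the weekday of May 5, 2013. Doomsday rule: the anchor day for the 2000s is Tuesday. For year 13: 13÷12 = 1 r 1, and 1÷4 = 0, so 1+1+0 = 2.
Tuesday + 2 ≡ Thursday — that's 2013's doomsday.
In May the doomsday date is May 9.
May 5 is 4 days before May 9; 4 mod 7 = 4, so Thursday − 4 = Sunday.
54 mod 7 = 5, so 54 days after a Sunday is Sunday + 5 = Friday.

Friday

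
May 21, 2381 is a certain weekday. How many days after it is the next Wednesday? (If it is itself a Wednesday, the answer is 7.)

6

May 21, 2381 is a Thursday.
From Thursday to the next Wednesday is 6 days.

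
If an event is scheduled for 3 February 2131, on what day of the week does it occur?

Saturday

Doomsday rule: the anchor day for the 2100s is Sunday. For year 31: 31÷12 = 2 r 7, and 7÷4 = 1, so 2+7+1 = 10.
Sunday + 10 ≡ Wednesday — that's 2131's doomsday.
In February the doomsday date is Feb 28 (2131 is not a leap year).
Feb 3 is 25 days before Feb 28; 25 mod 7 = 4, so Wednesday − 4 = Saturday.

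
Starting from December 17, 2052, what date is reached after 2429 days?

August 12, 2059

+365 (one year) → Dec 17, 2053 (2064 left).
+365 (one year) → Dec 17, 2054 (1699 left).
+365 (one year) → Dec 17, 2055 (1334 left).
+366 (one year; includes Feb 29, 2056) → Dec 17, 2056 (968 left).
+365 (one year) → Dec 17, 2057 (603 left).
+365 (one year) → Dec 17, 2058 (238 left).
Dec has 31 days: +15 → Jan 1, 2059 (223 left).
Jan has 31 days: +31 → Feb 1, 2059 (192 left).
Feb has 28 days: +28 → Mar 1, 2059 (164 left).
Mar has 31 days: +31 → Apr 1, 2059 (133 left).
Apr has 30 days: +30 → May 1, 2059 (103 left).
May has 31 days: +31 → Jun 1, 2059 (72 left).
Jun has 30 days: +30 → Jul 1, 2059 (42 left).
Jul has 31 days: +31 → Aug 1, 2059 (11 left).
+11 → Aug 12, 2059.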